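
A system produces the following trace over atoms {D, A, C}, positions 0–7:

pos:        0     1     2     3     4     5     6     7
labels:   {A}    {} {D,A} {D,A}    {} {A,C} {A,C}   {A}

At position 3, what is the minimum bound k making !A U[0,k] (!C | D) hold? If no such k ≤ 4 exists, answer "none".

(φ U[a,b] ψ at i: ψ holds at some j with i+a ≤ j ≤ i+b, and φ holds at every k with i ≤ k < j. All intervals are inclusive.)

0

Need earliest j ≥ 3 with (!C | D), and !A at every k in [3,j-1].
  j=3: rhs holds (empty prefix). k = 0.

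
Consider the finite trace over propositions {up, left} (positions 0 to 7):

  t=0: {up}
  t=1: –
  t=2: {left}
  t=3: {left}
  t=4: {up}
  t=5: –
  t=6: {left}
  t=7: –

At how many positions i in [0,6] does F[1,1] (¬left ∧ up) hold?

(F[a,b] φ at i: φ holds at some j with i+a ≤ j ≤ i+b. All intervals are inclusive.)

Evaluate at each i in [0,6]:
  i=0: ✗ (none in [1,1])
  i=1: ✗ (none in [2,2])
  i=2: ✗ (none in [3,3])
  i=3: ✓ (witness j=4)
  i=4: ✗ (none in [5,5])
  i=5: ✗ (none in [6,6])
  i=6: ✗ (none in [7,7])
Positions where it holds: {3} → 1.

1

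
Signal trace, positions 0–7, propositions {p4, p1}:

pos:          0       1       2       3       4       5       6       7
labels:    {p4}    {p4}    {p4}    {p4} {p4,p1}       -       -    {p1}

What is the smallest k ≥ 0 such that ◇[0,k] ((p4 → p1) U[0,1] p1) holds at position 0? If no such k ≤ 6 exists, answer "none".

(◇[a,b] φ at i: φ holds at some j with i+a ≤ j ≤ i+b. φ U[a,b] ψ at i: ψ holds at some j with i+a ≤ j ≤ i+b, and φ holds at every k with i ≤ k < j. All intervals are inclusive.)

4

Scan j = 0,1,… for ((p4 → p1) U[0,1] p1):
  j=0: fails
  j=1: fails
  j=2: fails
  j=3: fails
  j=4: holds
First hit at j=4, so smallest k = 4-0 = 4.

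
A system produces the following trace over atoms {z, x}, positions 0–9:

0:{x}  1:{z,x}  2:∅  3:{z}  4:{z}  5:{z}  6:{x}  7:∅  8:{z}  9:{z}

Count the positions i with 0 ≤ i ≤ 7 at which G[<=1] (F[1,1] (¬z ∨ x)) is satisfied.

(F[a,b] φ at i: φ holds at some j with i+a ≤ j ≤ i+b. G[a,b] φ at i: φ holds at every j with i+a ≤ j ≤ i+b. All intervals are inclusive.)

2

Evaluate at each i in [0,7]:
  i=0: ✓ (all of [0,1])
  i=1: ✗ (fails at j=2)
  i=2: ✗ (fails at j=2)
  i=3: ✗ (fails at j=3)
  i=4: ✗ (fails at j=4)
  i=5: ✓ (all of [5,6])
  i=6: ✗ (fails at j=7)
  i=7: ✗ (fails at j=7)
Positions where it holds: {0, 5} → 2.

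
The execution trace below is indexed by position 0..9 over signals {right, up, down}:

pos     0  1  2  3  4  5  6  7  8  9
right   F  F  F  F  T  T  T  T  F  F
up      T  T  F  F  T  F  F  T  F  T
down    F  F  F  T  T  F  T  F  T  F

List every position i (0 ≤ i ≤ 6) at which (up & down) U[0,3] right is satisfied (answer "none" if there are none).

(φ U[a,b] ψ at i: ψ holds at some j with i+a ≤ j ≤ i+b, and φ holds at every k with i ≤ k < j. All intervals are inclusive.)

Evaluate at each i in [0,6]:
  i=0: ✗ (no rhs in [0,3])
  i=1: ✗ (lhs fails at k=1 before rhs at j=4)
  i=2: ✗ (lhs fails at k=2 before rhs at j=4)
  i=3: ✗ (lhs fails at k=3 before rhs at j=4)
  i=4: ✓ (rhs at j=4)
  i=5: ✓ (rhs at j=5)
  i=6: ✓ (rhs at j=6)

4, 5, 6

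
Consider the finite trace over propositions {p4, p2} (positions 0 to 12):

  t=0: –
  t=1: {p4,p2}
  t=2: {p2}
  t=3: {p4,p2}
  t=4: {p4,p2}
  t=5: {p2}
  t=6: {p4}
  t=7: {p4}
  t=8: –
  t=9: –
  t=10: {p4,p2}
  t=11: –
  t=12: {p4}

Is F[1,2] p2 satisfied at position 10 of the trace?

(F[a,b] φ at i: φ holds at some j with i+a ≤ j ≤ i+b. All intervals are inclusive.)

False

Check p2 at each j in [11,12]:
  j=11: false
  j=12: false
No position in the window satisfies it → formula fails.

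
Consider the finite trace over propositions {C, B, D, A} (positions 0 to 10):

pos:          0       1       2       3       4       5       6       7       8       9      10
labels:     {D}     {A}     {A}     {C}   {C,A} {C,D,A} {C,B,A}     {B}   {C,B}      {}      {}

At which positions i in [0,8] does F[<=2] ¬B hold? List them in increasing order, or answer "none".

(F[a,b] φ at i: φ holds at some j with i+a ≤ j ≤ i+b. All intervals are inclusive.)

0, 1, 2, 3, 4, 5, 7, 8

Evaluate at each i in [0,8]:
  i=0: ✓ (witness j=0)
  i=1: ✓ (witness j=1)
  i=2: ✓ (witness j=2)
  i=3: ✓ (witness j=3)
  i=4: ✓ (witness j=4)
  i=5: ✓ (witness j=5)
  i=6: ✗ (none in [6,8])
  i=7: ✓ (witness j=9)
  i=8: ✓ (witness j=9)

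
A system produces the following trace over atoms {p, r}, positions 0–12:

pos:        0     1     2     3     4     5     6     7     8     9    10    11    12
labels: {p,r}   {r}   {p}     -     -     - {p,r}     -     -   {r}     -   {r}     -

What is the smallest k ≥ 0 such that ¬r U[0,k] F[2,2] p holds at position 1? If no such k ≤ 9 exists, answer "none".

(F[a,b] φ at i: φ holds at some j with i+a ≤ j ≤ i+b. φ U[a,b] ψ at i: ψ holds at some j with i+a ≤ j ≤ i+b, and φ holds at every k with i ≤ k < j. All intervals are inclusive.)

none

Need earliest j ≥ 1 with F[2,2] p, and ¬r at every k in [1,j-1].
  j=1: rhs fails.
  j=2: rhs fails.
  j=3: rhs fails.
  j=4: rhs holds but lhs fails at k=1.
  j=5: rhs fails.
  j=6: rhs fails.
  j=7: rhs fails.
  j=8: rhs fails.
  j=9: rhs fails.
  j=10: rhs fails.
No witness within the range → none.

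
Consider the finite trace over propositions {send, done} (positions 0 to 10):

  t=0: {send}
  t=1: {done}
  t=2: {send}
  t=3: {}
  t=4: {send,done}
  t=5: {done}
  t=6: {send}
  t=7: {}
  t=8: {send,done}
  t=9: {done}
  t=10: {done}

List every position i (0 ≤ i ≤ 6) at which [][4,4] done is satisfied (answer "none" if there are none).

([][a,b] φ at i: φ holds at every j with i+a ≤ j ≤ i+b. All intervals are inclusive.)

Evaluate at each i in [0,6]:
  i=0: ✓ (all of [4,4])
  i=1: ✓ (all of [5,5])
  i=2: ✗ (fails at j=6)
  i=3: ✗ (fails at j=7)
  i=4: ✓ (all of [8,8])
  i=5: ✓ (all of [9,9])
  i=6: ✓ (all of [10,10])

0, 1, 4, 5, 6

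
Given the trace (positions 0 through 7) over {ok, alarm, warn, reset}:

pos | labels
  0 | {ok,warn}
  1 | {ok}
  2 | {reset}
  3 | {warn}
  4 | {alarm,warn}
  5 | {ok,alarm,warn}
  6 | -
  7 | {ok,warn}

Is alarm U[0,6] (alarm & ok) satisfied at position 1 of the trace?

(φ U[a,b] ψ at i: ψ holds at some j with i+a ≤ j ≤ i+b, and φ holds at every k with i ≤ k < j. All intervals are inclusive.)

Need some j in [1,7] with (alarm & ok), and alarm at every k in [1,j-1].
  j=1: (alarm & ok) false.
  j=2: (alarm & ok) false.
  j=3: (alarm & ok) false.
  j=4: (alarm & ok) false.
  j=5: (alarm & ok) holds, but alarm fails at k=1 → not this j.
  j=6: (alarm & ok) false.
  j=7: (alarm & ok) false.
No j in the window works → until fails.

Does not hold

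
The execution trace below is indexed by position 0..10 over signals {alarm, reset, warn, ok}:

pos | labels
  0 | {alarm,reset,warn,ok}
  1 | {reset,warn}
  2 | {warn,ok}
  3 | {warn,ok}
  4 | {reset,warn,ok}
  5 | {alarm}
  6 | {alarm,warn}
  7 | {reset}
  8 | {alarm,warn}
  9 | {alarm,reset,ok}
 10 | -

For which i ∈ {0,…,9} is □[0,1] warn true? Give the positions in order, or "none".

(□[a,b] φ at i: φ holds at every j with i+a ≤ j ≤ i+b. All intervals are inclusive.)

Evaluate at each i in [0,9]:
  i=0: ✓ (all of [0,1])
  i=1: ✓ (all of [1,2])
  i=2: ✓ (all of [2,3])
  i=3: ✓ (all of [3,4])
  i=4: ✗ (fails at j=5)
  i=5: ✗ (fails at j=5)
  i=6: ✗ (fails at j=7)
  i=7: ✗ (fails at j=7)
  i=8: ✗ (fails at j=9)
  i=9: ✗ (fails at j=9)

0, 1, 2, 3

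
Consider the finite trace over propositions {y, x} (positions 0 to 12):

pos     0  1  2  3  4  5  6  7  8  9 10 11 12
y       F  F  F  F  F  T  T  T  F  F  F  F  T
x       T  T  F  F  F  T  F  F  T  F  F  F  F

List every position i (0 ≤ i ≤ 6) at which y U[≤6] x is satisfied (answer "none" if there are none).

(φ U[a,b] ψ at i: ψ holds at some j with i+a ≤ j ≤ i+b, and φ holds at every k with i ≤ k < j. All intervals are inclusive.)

0, 1, 5, 6

Evaluate at each i in [0,6]:
  i=0: ✓ (rhs at j=0)
  i=1: ✓ (rhs at j=1)
  i=2: ✗ (lhs fails at k=2 before rhs at j=5)
  i=3: ✗ (lhs fails at k=3 before rhs at j=5)
  i=4: ✗ (lhs fails at k=4 before rhs at j=5)
  i=5: ✓ (rhs at j=5)
  i=6: ✓ (rhs at j=8; lhs holds on [6,7])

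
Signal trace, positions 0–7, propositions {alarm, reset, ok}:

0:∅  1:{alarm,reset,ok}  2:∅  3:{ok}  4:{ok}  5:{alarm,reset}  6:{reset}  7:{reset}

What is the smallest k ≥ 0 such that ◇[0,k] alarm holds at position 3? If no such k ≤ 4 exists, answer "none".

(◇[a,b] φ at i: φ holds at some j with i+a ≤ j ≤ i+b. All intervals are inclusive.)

Scan j = 3,4,… for alarm:
  j=3: fails
  j=4: fails
  j=5: holds
First hit at j=5, so smallest k = 5-3 = 2.

2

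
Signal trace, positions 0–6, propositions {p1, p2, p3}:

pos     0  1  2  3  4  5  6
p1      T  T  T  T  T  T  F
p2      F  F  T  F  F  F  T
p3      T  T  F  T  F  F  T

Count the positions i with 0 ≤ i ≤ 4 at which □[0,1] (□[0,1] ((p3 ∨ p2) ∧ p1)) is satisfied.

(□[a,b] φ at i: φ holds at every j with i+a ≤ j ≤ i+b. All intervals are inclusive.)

Evaluate at each i in [0,4]:
  i=0: ✓ (all of [0,1])
  i=1: ✓ (all of [1,2])
  i=2: ✗ (fails at j=3)
  i=3: ✗ (fails at j=3)
  i=4: ✗ (fails at j=4)
Positions where it holds: {0, 1} → 2.

2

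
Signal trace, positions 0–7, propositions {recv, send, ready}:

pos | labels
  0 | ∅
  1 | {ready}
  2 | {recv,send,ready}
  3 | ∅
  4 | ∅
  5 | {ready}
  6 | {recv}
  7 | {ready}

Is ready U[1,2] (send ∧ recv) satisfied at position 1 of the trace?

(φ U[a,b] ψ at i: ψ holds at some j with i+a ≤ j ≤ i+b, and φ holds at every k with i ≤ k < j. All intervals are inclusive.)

Yes

Need some j in [2,3] with (send ∧ recv), and ready at every k in [1,j-1].
  j=2: (send ∧ recv) holds; ready holds at every k in [1,1] → satisfied.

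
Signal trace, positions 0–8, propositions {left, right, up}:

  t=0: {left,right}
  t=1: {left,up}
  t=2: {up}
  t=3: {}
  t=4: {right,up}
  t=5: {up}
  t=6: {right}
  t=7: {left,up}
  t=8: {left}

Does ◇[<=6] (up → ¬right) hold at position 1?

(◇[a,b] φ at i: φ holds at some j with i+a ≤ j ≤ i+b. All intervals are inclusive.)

Check (up → ¬right) at each j in [1,7]:
  j=1: true
  j=2: true
  j=3: true
  j=4: false
  j=5: true
  j=6: true
  j=7: true
Found at j=1 → formula holds.

Holds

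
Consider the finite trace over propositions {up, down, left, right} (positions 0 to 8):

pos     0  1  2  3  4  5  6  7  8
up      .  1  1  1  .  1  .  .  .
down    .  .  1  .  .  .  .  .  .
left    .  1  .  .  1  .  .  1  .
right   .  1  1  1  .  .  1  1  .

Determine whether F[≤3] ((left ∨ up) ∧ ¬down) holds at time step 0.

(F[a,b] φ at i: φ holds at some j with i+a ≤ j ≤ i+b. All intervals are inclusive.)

Check ((left ∨ up) ∧ ¬down) at each j in [0,3]:
  j=0: false
  j=1: true
  j=2: false
  j=3: true
Found at j=1 → formula holds.

True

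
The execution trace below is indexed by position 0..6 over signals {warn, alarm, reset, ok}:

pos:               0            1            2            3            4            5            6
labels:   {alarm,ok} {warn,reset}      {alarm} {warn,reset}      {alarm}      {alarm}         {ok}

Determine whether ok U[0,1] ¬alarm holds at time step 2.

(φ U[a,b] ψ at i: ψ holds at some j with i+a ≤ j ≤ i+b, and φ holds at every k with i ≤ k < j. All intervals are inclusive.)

Need some j in [2,3] with ¬alarm, and ok at every k in [2,j-1].
  j=2: ¬alarm false.
  j=3: ¬alarm holds, but ok fails at k=2 → not this j.
No j in the window works → until fails.

Does not hold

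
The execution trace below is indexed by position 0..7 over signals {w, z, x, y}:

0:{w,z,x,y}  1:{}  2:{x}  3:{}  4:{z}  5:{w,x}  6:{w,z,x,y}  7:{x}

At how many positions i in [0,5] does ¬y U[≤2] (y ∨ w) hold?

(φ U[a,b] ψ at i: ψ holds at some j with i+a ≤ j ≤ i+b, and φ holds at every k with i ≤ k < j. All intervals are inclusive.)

4

Evaluate at each i in [0,5]:
  i=0: ✓ (rhs at j=0)
  i=1: ✗ (no rhs in [1,3])
  i=2: ✗ (no rhs in [2,4])
  i=3: ✓ (rhs at j=5; lhs holds on [3,4])
  i=4: ✓ (rhs at j=5; lhs holds on [4,4])
  i=5: ✓ (rhs at j=5)
Positions where it holds: {0, 3, 4, 5} → 4.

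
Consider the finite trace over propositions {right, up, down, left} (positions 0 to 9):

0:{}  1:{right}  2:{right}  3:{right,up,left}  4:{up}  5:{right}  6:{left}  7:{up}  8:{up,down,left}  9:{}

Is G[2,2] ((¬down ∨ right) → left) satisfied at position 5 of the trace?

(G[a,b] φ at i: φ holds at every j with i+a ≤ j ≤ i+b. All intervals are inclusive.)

Check ((¬down ∨ right) → left) at every j in [7,7]:
  j=7: antecedent true; consequent false → ✗
Fails at j=7 → formula fails.

Does not hold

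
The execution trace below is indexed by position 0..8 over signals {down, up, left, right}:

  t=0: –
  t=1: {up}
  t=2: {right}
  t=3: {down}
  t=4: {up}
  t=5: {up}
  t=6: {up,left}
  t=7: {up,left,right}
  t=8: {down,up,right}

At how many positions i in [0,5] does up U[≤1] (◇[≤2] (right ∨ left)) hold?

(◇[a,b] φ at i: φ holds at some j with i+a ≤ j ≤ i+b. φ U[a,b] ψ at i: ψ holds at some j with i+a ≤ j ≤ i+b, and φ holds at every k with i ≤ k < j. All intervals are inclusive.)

Evaluate at each i in [0,5]:
  i=0: ✓ (rhs at j=0)
  i=1: ✓ (rhs at j=1)
  i=2: ✓ (rhs at j=2)
  i=3: ✗ (lhs fails at k=3 before rhs at j=4)
  i=4: ✓ (rhs at j=4)
  i=5: ✓ (rhs at j=5)
Positions where it holds: {0, 1, 2, 4, 5} → 5.

5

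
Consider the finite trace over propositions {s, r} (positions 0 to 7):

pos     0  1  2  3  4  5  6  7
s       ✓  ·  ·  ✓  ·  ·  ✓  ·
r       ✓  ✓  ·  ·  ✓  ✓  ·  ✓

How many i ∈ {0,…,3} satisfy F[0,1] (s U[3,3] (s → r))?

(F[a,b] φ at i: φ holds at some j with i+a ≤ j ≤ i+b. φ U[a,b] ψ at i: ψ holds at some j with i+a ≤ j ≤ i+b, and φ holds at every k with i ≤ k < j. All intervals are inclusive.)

Evaluate at each i in [0,3]:
  i=0: ✗ (none in [0,1])
  i=1: ✗ (none in [1,2])
  i=2: ✗ (none in [2,3])
  i=3: ✗ (none in [3,4])
Positions where it holds: {} → 0.

0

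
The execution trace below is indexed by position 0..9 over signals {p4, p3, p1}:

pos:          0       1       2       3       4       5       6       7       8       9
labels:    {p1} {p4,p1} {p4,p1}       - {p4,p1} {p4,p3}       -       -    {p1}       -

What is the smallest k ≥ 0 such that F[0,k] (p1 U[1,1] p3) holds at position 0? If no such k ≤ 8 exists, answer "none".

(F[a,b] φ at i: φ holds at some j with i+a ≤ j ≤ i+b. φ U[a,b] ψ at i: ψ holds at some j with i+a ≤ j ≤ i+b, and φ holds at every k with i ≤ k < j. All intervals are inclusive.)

4

Scan j = 0,1,… for (p1 U[1,1] p3):
  j=0: fails
  j=1: fails
  j=2: fails
  j=3: fails
  j=4: holds
First hit at j=4, so smallest k = 4-0 = 4.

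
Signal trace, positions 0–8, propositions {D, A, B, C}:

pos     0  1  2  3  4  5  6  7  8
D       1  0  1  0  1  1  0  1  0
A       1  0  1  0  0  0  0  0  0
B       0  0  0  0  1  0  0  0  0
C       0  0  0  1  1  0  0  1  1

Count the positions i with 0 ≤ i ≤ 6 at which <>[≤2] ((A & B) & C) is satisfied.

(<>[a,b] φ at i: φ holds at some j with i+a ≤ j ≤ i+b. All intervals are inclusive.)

Evaluate at each i in [0,6]:
  i=0: ✗ (none in [0,2])
  i=1: ✗ (none in [1,3])
  i=2: ✗ (none in [2,4])
  i=3: ✗ (none in [3,5])
  i=4: ✗ (none in [4,6])
  i=5: ✗ (none in [5,7])
  i=6: ✗ (none in [6,8])
Positions where it holds: {} → 0.

0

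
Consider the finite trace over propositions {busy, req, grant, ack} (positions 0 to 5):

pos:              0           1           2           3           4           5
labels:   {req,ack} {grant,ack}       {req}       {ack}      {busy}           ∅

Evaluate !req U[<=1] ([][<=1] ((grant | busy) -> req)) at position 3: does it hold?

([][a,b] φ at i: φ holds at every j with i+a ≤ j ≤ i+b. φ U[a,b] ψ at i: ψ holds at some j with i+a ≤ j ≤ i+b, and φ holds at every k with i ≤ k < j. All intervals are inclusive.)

False

Need some j in [3,4] with [][<=1] ((grant | busy) -> req), and !req at every k in [3,j-1].
  j=3: [][<=1] ((grant | busy) -> req) — fails at 4.
  j=4: [][<=1] ((grant | busy) -> req) — fails at 4.
No j in the window works → until fails.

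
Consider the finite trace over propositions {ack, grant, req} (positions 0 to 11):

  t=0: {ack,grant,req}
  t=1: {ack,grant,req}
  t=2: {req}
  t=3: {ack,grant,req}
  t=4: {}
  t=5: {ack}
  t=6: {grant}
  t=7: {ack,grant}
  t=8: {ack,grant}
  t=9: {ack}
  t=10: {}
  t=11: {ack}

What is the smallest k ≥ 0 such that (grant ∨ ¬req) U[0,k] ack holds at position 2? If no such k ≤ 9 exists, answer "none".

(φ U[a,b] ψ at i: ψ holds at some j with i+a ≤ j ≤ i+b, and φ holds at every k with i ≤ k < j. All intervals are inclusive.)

Need earliest j ≥ 2 with ack, and (grant ∨ ¬req) at every k in [2,j-1].
  j=2: rhs fails.
  j=3: rhs holds but lhs fails at k=2.
  j=4: rhs fails.
  j=5: rhs holds but lhs fails at k=2.
  j=6: rhs fails.
  j=7: rhs holds but lhs fails at k=2.
  j=8: rhs holds but lhs fails at k=2.
  j=9: rhs holds but lhs fails at k=2.
  j=10: rhs fails.
  j=11: rhs holds but lhs fails at k=2.
No witness within the range → none.

none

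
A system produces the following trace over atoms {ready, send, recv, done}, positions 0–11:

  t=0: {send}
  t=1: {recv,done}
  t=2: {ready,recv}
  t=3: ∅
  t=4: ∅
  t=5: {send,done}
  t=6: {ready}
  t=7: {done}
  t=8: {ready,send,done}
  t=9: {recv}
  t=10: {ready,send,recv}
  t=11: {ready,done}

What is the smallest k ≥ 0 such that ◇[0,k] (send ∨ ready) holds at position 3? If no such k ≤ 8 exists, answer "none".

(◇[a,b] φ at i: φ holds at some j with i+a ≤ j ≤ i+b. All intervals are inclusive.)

Scan j = 3,4,… for (send ∨ ready):
  j=3: fails
  j=4: fails
  j=5: holds
First hit at j=5, so smallest k = 5-3 = 2.

2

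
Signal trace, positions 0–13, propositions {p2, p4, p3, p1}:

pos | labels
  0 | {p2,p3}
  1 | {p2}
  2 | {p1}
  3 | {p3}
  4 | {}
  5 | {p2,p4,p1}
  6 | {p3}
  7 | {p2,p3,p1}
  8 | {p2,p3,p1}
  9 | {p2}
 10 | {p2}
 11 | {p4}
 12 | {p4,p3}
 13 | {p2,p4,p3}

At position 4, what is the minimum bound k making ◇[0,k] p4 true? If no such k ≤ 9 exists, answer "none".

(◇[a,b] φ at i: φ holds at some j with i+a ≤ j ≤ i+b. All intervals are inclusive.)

Scan j = 4,5,… for p4:
  j=4: fails
  j=5: holds
First hit at j=5, so smallest k = 5-4 = 1.

1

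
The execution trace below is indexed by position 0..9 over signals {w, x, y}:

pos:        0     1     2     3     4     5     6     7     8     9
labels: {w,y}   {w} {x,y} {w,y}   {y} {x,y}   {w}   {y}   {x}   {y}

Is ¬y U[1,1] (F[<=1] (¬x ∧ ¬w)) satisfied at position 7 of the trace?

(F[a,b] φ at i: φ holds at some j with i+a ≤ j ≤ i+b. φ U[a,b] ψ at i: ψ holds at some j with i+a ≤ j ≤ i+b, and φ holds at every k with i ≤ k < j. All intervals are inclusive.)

Need some j in [8,8] with F[<=1] (¬x ∧ ¬w), and ¬y at every k in [7,j-1].
  j=8: F[<=1] (¬x ∧ ¬w) holds, but ¬y fails at k=7 → not this j.
No j in the window works → until fails.

No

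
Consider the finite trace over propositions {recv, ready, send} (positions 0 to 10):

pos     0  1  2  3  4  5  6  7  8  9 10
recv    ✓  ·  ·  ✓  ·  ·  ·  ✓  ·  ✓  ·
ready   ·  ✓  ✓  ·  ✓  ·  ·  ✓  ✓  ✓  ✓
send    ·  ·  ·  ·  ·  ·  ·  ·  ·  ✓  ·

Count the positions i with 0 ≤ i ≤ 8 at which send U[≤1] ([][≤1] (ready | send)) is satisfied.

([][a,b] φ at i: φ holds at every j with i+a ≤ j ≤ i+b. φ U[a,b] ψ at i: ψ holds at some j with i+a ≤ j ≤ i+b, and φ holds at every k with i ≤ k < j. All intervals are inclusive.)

3

Evaluate at each i in [0,8]:
  i=0: ✗ (lhs fails at k=0 before rhs at j=1)
  i=1: ✓ (rhs at j=1)
  i=2: ✗ (no rhs in [2,3])
  i=3: ✗ (no rhs in [3,4])
  i=4: ✗ (no rhs in [4,5])
  i=5: ✗ (no rhs in [5,6])
  i=6: ✗ (lhs fails at k=6 before rhs at j=7)
  i=7: ✓ (rhs at j=7)
  i=8: ✓ (rhs at j=8)
Positions where it holds: {1, 7, 8} → 3.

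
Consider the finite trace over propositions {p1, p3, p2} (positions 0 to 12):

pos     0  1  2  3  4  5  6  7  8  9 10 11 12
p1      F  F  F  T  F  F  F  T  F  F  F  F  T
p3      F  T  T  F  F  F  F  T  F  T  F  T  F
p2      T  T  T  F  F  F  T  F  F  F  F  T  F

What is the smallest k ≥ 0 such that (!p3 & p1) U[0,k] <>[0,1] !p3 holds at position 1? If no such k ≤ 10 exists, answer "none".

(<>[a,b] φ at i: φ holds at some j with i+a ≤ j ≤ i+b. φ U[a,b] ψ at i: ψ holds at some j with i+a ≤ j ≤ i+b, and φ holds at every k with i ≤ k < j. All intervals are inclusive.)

Need earliest j ≥ 1 with <>[0,1] !p3, and (!p3 & p1) at every k in [1,j-1].
  j=1: rhs fails.
  j=2: rhs holds but lhs fails at k=1.
  j=3: rhs holds but lhs fails at k=1.
  j=4: rhs holds but lhs fails at k=1.
  j=5: rhs holds but lhs fails at k=1.
  j=6: rhs holds but lhs fails at k=1.
  j=7: rhs holds but lhs fails at k=1.
  j=8: rhs holds but lhs fails at k=1.
  j=9: rhs holds but lhs fails at k=1.
  j=10: rhs holds but lhs fails at k=1.
  j=11: rhs holds but lhs fails at k=1.
No witness within the range → none.

none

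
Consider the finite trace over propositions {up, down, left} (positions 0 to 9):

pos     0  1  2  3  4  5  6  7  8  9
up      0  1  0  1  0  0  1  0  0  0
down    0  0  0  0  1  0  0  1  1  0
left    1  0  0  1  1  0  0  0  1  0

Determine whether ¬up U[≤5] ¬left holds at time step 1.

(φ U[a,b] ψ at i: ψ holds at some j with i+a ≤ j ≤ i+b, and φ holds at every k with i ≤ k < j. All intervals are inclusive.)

Need some j in [1,6] with ¬left, and ¬up at every k in [1,j-1].
  j=1: ¬left holds; no prefix to check → satisfied.

True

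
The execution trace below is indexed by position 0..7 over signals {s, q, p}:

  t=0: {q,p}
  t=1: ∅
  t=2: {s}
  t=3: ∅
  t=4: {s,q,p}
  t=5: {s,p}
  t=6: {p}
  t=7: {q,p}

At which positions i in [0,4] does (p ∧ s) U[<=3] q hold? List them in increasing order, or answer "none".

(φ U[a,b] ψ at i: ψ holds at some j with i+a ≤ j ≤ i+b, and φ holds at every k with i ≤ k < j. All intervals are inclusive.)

Evaluate at each i in [0,4]:
  i=0: ✓ (rhs at j=0)
  i=1: ✗ (lhs fails at k=1 before rhs at j=4)
  i=2: ✗ (lhs fails at k=2 before rhs at j=4)
  i=3: ✗ (lhs fails at k=3 before rhs at j=4)
  i=4: ✓ (rhs at j=4)

0, 4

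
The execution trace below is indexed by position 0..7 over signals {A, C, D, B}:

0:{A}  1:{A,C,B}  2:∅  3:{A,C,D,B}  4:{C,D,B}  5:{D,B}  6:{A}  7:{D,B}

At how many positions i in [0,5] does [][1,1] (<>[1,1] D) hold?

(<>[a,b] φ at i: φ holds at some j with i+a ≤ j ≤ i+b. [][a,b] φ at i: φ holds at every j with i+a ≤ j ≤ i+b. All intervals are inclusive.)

4

Evaluate at each i in [0,5]:
  i=0: ✗ (fails at j=1)
  i=1: ✓ (all of [2,2])
  i=2: ✓ (all of [3,3])
  i=3: ✓ (all of [4,4])
  i=4: ✗ (fails at j=5)
  i=5: ✓ (all of [6,6])
Positions where it holds: {1, 2, 3, 5} → 4.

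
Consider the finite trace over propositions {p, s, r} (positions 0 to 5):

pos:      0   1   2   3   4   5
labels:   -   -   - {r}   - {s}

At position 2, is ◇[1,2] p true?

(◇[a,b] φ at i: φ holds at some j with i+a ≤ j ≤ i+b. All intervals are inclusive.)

False

Check p at each j in [3,4]:
  j=3: false
  j=4: false
No position in the window satisfies it → formula fails.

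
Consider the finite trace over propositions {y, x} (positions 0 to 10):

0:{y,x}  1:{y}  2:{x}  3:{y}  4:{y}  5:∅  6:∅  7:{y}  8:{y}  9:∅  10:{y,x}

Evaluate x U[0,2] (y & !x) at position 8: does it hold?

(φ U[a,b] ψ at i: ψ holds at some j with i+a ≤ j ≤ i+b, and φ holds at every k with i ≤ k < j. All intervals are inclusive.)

Holds

Need some j in [8,10] with (y & !x), and x at every k in [8,j-1].
  j=8: (y & !x) holds; no prefix to check → satisfied.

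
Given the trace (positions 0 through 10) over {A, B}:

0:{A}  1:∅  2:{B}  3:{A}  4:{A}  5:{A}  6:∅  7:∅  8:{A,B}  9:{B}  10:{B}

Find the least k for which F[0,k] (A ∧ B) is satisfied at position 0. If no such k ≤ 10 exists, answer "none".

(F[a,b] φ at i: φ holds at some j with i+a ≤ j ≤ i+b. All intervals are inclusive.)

8

Scan j = 0,1,… for (A ∧ B):
  j=0: fails
  j=1: fails
  j=2: fails
  j=3: fails
  j=4: fails
  j=5: fails
  j=6: fails
  j=7: fails
  j=8: holds
First hit at j=8, so smallest k = 8-0 = 8.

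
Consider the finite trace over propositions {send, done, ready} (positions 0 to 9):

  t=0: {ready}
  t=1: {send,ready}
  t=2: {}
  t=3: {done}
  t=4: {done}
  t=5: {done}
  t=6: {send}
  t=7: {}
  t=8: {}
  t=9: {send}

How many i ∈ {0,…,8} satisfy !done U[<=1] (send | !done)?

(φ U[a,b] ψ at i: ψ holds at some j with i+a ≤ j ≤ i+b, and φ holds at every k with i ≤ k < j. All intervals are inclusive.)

Evaluate at each i in [0,8]:
  i=0: ✓ (rhs at j=0)
  i=1: ✓ (rhs at j=1)
  i=2: ✓ (rhs at j=2)
  i=3: ✗ (no rhs in [3,4])
  i=4: ✗ (no rhs in [4,5])
  i=5: ✗ (lhs fails at k=5 before rhs at j=6)
  i=6: ✓ (rhs at j=6)
  i=7: ✓ (rhs at j=7)
  i=8: ✓ (rhs at j=8)
Positions where it holds: {0, 1, 2, 6, 7, 8} → 6.

6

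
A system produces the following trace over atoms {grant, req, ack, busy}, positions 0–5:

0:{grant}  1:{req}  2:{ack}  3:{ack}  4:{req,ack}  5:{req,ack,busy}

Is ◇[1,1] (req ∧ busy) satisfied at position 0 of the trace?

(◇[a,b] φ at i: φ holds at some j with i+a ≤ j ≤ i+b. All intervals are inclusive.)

Check (req ∧ busy) at each j in [1,1]:
  j=1: false
No position in the window satisfies it → formula fails.

No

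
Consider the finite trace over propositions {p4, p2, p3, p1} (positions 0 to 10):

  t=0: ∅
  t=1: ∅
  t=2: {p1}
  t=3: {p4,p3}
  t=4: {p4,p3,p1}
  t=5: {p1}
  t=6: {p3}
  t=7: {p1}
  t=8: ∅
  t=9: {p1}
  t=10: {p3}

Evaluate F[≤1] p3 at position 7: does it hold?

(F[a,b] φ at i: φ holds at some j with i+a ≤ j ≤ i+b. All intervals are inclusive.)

No

Check p3 at each j in [7,8]:
  j=7: false
  j=8: false
No position in the window satisfies it → formula fails.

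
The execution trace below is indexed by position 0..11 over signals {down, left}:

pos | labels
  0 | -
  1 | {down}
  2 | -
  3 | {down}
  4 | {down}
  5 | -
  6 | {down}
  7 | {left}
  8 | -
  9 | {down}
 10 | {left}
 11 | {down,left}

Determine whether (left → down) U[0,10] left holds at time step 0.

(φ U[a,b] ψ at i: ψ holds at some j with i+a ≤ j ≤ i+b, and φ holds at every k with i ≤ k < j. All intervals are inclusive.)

True

Need some j in [0,10] with left, and (left → down) at every k in [0,j-1].
  j=0: left false.
  j=1: left false.
  j=2: left false.
  j=3: left false.
  j=4: left false.
  j=5: left false.
  j=6: left false.
  j=7: left holds; (left → down) holds at every k in [0,6] → satisfied.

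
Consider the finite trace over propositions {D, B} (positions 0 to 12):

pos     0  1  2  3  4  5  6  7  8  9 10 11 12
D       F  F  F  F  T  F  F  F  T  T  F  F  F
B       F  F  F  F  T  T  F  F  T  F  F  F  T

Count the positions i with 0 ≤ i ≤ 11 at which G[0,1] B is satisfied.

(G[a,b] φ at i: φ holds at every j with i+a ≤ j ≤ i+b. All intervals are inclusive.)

Evaluate at each i in [0,11]:
  i=0: ✗ (fails at j=0)
  i=1: ✗ (fails at j=1)
  i=2: ✗ (fails at j=2)
  i=3: ✗ (fails at j=3)
  i=4: ✓ (all of [4,5])
  i=5: ✗ (fails at j=6)
  i=6: ✗ (fails at j=6)
  i=7: ✗ (fails at j=7)
  i=8: ✗ (fails at j=9)
  i=9: ✗ (fails at j=9)
  i=10: ✗ (fails at j=10)
  i=11: ✗ (fails at j=11)
Positions where it holds: {4} → 1.

1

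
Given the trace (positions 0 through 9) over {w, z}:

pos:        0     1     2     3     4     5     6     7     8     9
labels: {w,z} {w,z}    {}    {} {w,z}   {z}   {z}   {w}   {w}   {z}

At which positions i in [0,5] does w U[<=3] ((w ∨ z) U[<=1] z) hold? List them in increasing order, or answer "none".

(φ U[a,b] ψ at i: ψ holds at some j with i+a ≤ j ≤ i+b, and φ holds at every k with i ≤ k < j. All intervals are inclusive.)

Evaluate at each i in [0,5]:
  i=0: ✓ (rhs at j=0)
  i=1: ✓ (rhs at j=1)
  i=2: ✗ (lhs fails at k=2 before rhs at j=4)
  i=3: ✗ (lhs fails at k=3 before rhs at j=4)
  i=4: ✓ (rhs at j=4)
  i=5: ✓ (rhs at j=5)

0, 1, 4, 5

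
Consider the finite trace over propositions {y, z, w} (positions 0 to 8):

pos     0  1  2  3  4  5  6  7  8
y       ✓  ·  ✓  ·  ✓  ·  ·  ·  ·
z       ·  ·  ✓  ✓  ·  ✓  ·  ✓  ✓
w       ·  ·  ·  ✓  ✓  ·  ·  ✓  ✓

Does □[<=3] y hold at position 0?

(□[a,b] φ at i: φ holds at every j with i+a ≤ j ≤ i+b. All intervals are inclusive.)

Check y at every j in [0,3]:
  j=0: true
  j=1: false
  j=2: true
  j=3: false
Fails at j=1 → formula fails.

Does not hold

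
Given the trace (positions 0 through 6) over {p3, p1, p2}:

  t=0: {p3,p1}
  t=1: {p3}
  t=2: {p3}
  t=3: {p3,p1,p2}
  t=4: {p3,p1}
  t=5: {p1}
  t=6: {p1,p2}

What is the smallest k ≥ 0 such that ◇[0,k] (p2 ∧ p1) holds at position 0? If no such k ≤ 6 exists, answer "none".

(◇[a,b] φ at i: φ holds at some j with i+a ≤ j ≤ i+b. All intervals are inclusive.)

3

Scan j = 0,1,… for (p2 ∧ p1):
  j=0: fails
  j=1: fails
  j=2: fails
  j=3: holds
First hit at j=3, so smallest k = 3-0 = 3.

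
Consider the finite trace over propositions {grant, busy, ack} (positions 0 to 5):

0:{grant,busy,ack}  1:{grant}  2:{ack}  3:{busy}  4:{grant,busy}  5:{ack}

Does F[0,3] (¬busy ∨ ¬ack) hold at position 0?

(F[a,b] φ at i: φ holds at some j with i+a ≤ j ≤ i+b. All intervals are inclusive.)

True

Check (¬busy ∨ ¬ack) at each j in [0,3]:
  j=0: false
  j=1: true
  j=2: true
  j=3: true
Found at j=1 → formula holds.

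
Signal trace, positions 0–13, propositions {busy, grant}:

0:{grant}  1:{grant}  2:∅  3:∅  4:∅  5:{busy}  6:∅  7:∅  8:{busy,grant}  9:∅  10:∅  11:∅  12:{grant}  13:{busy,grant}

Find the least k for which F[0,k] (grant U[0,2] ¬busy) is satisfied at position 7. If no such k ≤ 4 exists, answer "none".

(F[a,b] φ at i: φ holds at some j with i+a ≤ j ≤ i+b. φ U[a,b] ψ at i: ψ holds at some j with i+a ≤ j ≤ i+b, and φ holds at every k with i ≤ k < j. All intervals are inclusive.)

Scan j = 7,8,… for (grant U[0,2] ¬busy):
  j=7: holds
First hit at j=7, so smallest k = 7-7 = 0.

0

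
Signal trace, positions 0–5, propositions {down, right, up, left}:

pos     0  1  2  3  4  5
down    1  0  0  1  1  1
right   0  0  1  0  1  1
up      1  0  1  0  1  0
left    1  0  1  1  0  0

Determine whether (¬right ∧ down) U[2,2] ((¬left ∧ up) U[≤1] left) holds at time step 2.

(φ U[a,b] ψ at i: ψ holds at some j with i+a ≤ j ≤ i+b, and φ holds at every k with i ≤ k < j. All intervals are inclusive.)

Need some j in [4,4] with ((¬left ∧ up) U[≤1] left), and (¬right ∧ down) at every k in [2,j-1].
  j=4: ((¬left ∧ up) U[≤1] left) — fails.
No j in the window works → until fails.

No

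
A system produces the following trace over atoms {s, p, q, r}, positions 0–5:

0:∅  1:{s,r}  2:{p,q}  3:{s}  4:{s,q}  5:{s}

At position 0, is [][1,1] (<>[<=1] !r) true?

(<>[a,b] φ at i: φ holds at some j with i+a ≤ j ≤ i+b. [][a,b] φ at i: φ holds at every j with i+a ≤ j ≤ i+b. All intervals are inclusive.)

Check <>[<=1] !r at every j in [1,1]:
  j=1: holds (witness at 2)
All positions satisfy it → formula holds.

Holds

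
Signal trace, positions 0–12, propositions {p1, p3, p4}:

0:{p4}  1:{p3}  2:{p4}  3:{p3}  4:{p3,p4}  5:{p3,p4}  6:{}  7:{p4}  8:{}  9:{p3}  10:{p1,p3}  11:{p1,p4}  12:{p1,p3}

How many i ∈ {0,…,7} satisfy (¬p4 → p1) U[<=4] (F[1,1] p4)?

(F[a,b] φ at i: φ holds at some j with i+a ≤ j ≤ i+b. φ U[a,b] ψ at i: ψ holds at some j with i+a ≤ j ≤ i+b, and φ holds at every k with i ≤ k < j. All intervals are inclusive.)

7

Evaluate at each i in [0,7]:
  i=0: ✓ (rhs at j=1; lhs holds on [0,0])
  i=1: ✓ (rhs at j=1)
  i=2: ✓ (rhs at j=3; lhs holds on [2,2])
  i=3: ✓ (rhs at j=3)
  i=4: ✓ (rhs at j=4)
  i=5: ✓ (rhs at j=6; lhs holds on [5,5])
  i=6: ✓ (rhs at j=6)
  i=7: ✗ (lhs fails at k=8 before rhs at j=10)
Positions where it holds: {0, 1, 2, 3, 4, 5, 6} → 7.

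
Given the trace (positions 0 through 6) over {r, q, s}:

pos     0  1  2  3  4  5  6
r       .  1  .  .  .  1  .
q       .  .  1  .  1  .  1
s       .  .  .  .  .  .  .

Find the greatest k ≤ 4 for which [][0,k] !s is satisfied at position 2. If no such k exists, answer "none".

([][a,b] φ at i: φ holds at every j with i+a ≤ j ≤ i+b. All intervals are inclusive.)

4

!s must hold from j=2 onward; find where it first fails.
  j=2: holds
  j=3: holds
  j=4: holds
  j=5: holds
  j=6: holds
Holds through j=6; largest k = 4.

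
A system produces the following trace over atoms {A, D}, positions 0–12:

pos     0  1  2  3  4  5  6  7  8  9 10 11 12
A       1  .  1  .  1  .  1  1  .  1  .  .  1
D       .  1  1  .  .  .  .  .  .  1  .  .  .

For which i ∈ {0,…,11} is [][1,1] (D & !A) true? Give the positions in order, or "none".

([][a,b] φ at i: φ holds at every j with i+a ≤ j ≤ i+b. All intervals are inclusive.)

0

Evaluate at each i in [0,11]:
  i=0: ✓ (all of [1,1])
  i=1: ✗ (fails at j=2)
  i=2: ✗ (fails at j=3)
  i=3: ✗ (fails at j=4)
  i=4: ✗ (fails at j=5)
  i=5: ✗ (fails at j=6)
  i=6: ✗ (fails at j=7)
  i=7: ✗ (fails at j=8)
  i=8: ✗ (fails at j=9)
  i=9: ✗ (fails at j=10)
  i=10: ✗ (fails at j=11)
  i=11: ✗ (fails at j=12)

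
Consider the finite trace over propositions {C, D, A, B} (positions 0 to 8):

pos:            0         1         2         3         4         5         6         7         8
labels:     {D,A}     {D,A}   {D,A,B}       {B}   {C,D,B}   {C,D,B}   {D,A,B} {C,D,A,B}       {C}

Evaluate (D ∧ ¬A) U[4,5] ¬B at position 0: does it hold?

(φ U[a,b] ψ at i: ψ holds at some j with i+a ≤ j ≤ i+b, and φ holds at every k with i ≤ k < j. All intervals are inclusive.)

No

Need some j in [4,5] with ¬B, and (D ∧ ¬A) at every k in [0,j-1].
  j=4: ¬B false.
  j=5: ¬B false.
No j in the window works → until fails.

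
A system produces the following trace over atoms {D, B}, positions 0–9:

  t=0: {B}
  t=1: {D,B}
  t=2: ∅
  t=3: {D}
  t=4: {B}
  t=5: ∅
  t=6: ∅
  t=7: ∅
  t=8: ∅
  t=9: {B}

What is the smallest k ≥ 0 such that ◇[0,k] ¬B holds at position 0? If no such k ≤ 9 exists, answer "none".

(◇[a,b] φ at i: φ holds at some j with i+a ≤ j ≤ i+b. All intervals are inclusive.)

2

Scan j = 0,1,… for ¬B:
  j=0: fails
  j=1: fails
  j=2: holds
First hit at j=2, so smallest k = 2-0 = 2.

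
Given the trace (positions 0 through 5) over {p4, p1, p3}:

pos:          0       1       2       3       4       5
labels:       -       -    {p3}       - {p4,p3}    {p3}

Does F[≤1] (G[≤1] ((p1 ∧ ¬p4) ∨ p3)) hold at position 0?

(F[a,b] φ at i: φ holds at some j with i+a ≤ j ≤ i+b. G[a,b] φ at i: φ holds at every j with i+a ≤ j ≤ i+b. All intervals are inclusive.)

False

Check G[≤1] ((p1 ∧ ¬p4) ∨ p3) at each j in [0,1]:
  j=0: fails at 0
  j=1: fails at 1
No position in the window satisfies it → formula fails.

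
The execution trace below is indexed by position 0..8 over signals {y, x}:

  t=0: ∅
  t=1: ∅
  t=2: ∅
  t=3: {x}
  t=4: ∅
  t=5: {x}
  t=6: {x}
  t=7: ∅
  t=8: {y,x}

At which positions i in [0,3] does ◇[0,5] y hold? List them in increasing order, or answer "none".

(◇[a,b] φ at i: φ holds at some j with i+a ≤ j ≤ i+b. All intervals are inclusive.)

3

Evaluate at each i in [0,3]:
  i=0: ✗ (none in [0,5])
  i=1: ✗ (none in [1,6])
  i=2: ✗ (none in [2,7])
  i=3: ✓ (witness j=8)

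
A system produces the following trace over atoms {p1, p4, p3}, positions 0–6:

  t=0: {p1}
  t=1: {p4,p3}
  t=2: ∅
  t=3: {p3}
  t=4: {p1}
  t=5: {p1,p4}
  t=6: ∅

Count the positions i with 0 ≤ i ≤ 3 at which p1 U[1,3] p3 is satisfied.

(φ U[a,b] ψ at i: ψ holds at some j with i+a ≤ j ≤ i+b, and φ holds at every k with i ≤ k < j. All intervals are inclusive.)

Evaluate at each i in [0,3]:
  i=0: ✓ (rhs at j=1; lhs holds on [0,0])
  i=1: ✗ (lhs fails at k=1 before rhs at j=3)
  i=2: ✗ (lhs fails at k=2 before rhs at j=3)
  i=3: ✗ (no rhs in [4,6])
Positions where it holds: {0} → 1.

1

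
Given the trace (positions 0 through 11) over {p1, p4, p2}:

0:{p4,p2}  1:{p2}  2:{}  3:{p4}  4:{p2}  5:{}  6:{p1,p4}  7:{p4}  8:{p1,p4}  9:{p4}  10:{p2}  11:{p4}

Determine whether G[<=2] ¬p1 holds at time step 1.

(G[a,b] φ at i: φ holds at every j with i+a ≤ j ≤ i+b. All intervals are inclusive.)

Check ¬p1 at every j in [1,3]:
  j=1: true
  j=2: true
  j=3: true
All positions satisfy it → formula holds.

Holds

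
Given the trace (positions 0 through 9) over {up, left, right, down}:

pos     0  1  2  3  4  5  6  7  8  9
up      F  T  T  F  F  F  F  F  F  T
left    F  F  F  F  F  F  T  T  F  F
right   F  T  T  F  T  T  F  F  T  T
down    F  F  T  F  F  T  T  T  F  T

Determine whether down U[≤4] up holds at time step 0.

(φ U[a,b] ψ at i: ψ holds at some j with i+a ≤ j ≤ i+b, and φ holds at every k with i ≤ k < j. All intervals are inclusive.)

False

Need some j in [0,4] with up, and down at every k in [0,j-1].
  j=0: up false.
  j=1: up holds, but down fails at k=0 → not this j.
  j=2: up holds, but down fails at k=0 → not this j.
  j=3: up false.
  j=4: up false.
No j in the window works → until fails.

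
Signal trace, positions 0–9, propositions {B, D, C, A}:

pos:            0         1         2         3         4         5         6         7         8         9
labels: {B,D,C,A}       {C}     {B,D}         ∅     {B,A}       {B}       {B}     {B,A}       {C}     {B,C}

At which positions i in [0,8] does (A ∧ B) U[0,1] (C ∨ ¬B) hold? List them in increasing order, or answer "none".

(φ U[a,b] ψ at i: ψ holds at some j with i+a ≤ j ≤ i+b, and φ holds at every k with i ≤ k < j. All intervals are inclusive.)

Evaluate at each i in [0,8]:
  i=0: ✓ (rhs at j=0)
  i=1: ✓ (rhs at j=1)
  i=2: ✗ (lhs fails at k=2 before rhs at j=3)
  i=3: ✓ (rhs at j=3)
  i=4: ✗ (no rhs in [4,5])
  i=5: ✗ (no rhs in [5,6])
  i=6: ✗ (no rhs in [6,7])
  i=7: ✓ (rhs at j=8; lhs holds on [7,7])
  i=8: ✓ (rhs at j=8)

0, 1, 3, 7, 8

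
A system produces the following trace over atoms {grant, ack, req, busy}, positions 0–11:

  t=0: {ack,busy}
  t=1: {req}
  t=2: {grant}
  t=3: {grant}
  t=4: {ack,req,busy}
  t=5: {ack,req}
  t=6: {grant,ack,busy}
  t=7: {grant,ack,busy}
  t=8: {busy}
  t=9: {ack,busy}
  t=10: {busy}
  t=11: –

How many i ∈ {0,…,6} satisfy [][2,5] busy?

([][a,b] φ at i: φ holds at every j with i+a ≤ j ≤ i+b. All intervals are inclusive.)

Evaluate at each i in [0,6]:
  i=0: ✗ (fails at j=2)
  i=1: ✗ (fails at j=3)
  i=2: ✗ (fails at j=5)
  i=3: ✗ (fails at j=5)
  i=4: ✓ (all of [6,9])
  i=5: ✓ (all of [7,10])
  i=6: ✗ (fails at j=11)
Positions where it holds: {4, 5} → 2.

2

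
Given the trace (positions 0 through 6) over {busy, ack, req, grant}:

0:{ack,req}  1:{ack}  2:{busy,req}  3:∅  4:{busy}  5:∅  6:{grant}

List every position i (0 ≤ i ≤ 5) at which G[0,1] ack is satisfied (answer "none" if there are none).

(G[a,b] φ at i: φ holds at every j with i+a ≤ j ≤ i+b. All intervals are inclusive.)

0

Evaluate at each i in [0,5]:
  i=0: ✓ (all of [0,1])
  i=1: ✗ (fails at j=2)
  i=2: ✗ (fails at j=2)
  i=3: ✗ (fails at j=3)
  i=4: ✗ (fails at j=4)
  i=5: ✗ (fails at j=5)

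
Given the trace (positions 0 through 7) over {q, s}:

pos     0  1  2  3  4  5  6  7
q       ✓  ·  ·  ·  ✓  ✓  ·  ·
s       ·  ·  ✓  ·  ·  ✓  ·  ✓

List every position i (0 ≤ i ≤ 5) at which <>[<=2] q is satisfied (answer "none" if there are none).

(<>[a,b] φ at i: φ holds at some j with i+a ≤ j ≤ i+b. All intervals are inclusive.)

0, 2, 3, 4, 5

Evaluate at each i in [0,5]:
  i=0: ✓ (witness j=0)
  i=1: ✗ (none in [1,3])
  i=2: ✓ (witness j=4)
  i=3: ✓ (witness j=4)
  i=4: ✓ (witness j=4)
  i=5: ✓ (witness j=5)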